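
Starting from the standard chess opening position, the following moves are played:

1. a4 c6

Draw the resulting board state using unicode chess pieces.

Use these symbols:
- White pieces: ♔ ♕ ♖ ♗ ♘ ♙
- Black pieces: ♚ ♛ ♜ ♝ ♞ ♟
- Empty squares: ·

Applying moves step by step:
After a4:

♜ ♞ ♝ ♛ ♚ ♝ ♞ ♜
♟ ♟ ♟ ♟ ♟ ♟ ♟ ♟
· · · · · · · ·
· · · · · · · ·
♙ · · · · · · ·
· · · · · · · ·
· ♙ ♙ ♙ ♙ ♙ ♙ ♙
♖ ♘ ♗ ♕ ♔ ♗ ♘ ♖


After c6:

♜ ♞ ♝ ♛ ♚ ♝ ♞ ♜
♟ ♟ · ♟ ♟ ♟ ♟ ♟
· · ♟ · · · · ·
· · · · · · · ·
♙ · · · · · · ·
· · · · · · · ·
· ♙ ♙ ♙ ♙ ♙ ♙ ♙
♖ ♘ ♗ ♕ ♔ ♗ ♘ ♖



  a b c d e f g h
  ─────────────────
8│♜ ♞ ♝ ♛ ♚ ♝ ♞ ♜│8
7│♟ ♟ · ♟ ♟ ♟ ♟ ♟│7
6│· · ♟ · · · · ·│6
5│· · · · · · · ·│5
4│♙ · · · · · · ·│4
3│· · · · · · · ·│3
2│· ♙ ♙ ♙ ♙ ♙ ♙ ♙│2
1│♖ ♘ ♗ ♕ ♔ ♗ ♘ ♖│1
  ─────────────────
  a b c d e f g h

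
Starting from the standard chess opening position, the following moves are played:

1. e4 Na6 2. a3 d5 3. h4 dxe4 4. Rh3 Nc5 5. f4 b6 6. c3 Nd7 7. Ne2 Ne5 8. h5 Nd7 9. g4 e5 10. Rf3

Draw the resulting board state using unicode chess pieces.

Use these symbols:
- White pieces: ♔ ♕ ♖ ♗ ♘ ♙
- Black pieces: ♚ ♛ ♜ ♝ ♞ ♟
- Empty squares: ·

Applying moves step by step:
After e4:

♜ ♞ ♝ ♛ ♚ ♝ ♞ ♜
♟ ♟ ♟ ♟ ♟ ♟ ♟ ♟
· · · · · · · ·
· · · · · · · ·
· · · · ♙ · · ·
· · · · · · · ·
♙ ♙ ♙ ♙ · ♙ ♙ ♙
♖ ♘ ♗ ♕ ♔ ♗ ♘ ♖


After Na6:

♜ · ♝ ♛ ♚ ♝ ♞ ♜
♟ ♟ ♟ ♟ ♟ ♟ ♟ ♟
♞ · · · · · · ·
· · · · · · · ·
· · · · ♙ · · ·
· · · · · · · ·
♙ ♙ ♙ ♙ · ♙ ♙ ♙
♖ ♘ ♗ ♕ ♔ ♗ ♘ ♖


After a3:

♜ · ♝ ♛ ♚ ♝ ♞ ♜
♟ ♟ ♟ ♟ ♟ ♟ ♟ ♟
♞ · · · · · · ·
· · · · · · · ·
· · · · ♙ · · ·
♙ · · · · · · ·
· ♙ ♙ ♙ · ♙ ♙ ♙
♖ ♘ ♗ ♕ ♔ ♗ ♘ ♖


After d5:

♜ · ♝ ♛ ♚ ♝ ♞ ♜
♟ ♟ ♟ · ♟ ♟ ♟ ♟
♞ · · · · · · ·
· · · ♟ · · · ·
· · · · ♙ · · ·
♙ · · · · · · ·
· ♙ ♙ ♙ · ♙ ♙ ♙
♖ ♘ ♗ ♕ ♔ ♗ ♘ ♖


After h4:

♜ · ♝ ♛ ♚ ♝ ♞ ♜
♟ ♟ ♟ · ♟ ♟ ♟ ♟
♞ · · · · · · ·
· · · ♟ · · · ·
· · · · ♙ · · ♙
♙ · · · · · · ·
· ♙ ♙ ♙ · ♙ ♙ ·
♖ ♘ ♗ ♕ ♔ ♗ ♘ ♖


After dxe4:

♜ · ♝ ♛ ♚ ♝ ♞ ♜
♟ ♟ ♟ · ♟ ♟ ♟ ♟
♞ · · · · · · ·
· · · · · · · ·
· · · · ♟ · · ♙
♙ · · · · · · ·
· ♙ ♙ ♙ · ♙ ♙ ·
♖ ♘ ♗ ♕ ♔ ♗ ♘ ♖


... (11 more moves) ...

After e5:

♜ · ♝ ♛ ♚ ♝ ♞ ♜
♟ · ♟ ♞ · ♟ ♟ ♟
· ♟ · · · · · ·
· · · · ♟ · · ♙
· · · · ♟ ♙ ♙ ·
♙ · ♙ · · · · ♖
· ♙ · ♙ ♘ · · ·
♖ ♘ ♗ ♕ ♔ ♗ · ·


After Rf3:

♜ · ♝ ♛ ♚ ♝ ♞ ♜
♟ · ♟ ♞ · ♟ ♟ ♟
· ♟ · · · · · ·
· · · · ♟ · · ♙
· · · · ♟ ♙ ♙ ·
♙ · ♙ · · ♖ · ·
· ♙ · ♙ ♘ · · ·
♖ ♘ ♗ ♕ ♔ ♗ · ·



  a b c d e f g h
  ─────────────────
8│♜ · ♝ ♛ ♚ ♝ ♞ ♜│8
7│♟ · ♟ ♞ · ♟ ♟ ♟│7
6│· ♟ · · · · · ·│6
5│· · · · ♟ · · ♙│5
4│· · · · ♟ ♙ ♙ ·│4
3│♙ · ♙ · · ♖ · ·│3
2│· ♙ · ♙ ♘ · · ·│2
1│♖ ♘ ♗ ♕ ♔ ♗ · ·│1
  ─────────────────
  a b c d e f g h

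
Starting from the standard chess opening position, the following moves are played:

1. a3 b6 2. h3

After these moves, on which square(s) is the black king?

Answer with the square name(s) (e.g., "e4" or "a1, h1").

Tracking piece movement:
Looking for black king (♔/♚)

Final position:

  a b c d e f g h
  ─────────────────
8│♜ ♞ ♝ ♛ ♚ ♝ ♞ ♜│8
7│♟ · ♟ ♟ ♟ ♟ ♟ ♟│7
6│· ♟ · · · · · ·│6
5│· · · · · · · ·│5
4│· · · · · · · ·│4
3│♙ · · · · · · ♙│3
2│· ♙ ♙ ♙ ♙ ♙ ♙ ·│2
1│♖ ♘ ♗ ♕ ♔ ♗ ♘ ♖│1
  ─────────────────
  a b c d e f g h


e8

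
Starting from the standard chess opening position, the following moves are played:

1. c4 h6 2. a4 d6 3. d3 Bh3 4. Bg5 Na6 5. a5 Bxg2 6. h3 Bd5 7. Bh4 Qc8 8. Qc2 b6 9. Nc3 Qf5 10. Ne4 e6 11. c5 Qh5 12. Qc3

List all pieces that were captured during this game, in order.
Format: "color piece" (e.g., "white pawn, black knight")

Tracking captures:
  Bxg2: captured white pawn

white pawn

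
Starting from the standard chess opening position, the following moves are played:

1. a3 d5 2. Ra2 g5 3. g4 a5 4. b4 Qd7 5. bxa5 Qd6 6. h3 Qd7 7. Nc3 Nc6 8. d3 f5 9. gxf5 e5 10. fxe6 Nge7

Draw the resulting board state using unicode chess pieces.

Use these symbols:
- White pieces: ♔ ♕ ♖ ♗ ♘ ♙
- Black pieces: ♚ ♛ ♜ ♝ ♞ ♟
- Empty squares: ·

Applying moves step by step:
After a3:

♜ ♞ ♝ ♛ ♚ ♝ ♞ ♜
♟ ♟ ♟ ♟ ♟ ♟ ♟ ♟
· · · · · · · ·
· · · · · · · ·
· · · · · · · ·
♙ · · · · · · ·
· ♙ ♙ ♙ ♙ ♙ ♙ ♙
♖ ♘ ♗ ♕ ♔ ♗ ♘ ♖


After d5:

♜ ♞ ♝ ♛ ♚ ♝ ♞ ♜
♟ ♟ ♟ · ♟ ♟ ♟ ♟
· · · · · · · ·
· · · ♟ · · · ·
· · · · · · · ·
♙ · · · · · · ·
· ♙ ♙ ♙ ♙ ♙ ♙ ♙
♖ ♘ ♗ ♕ ♔ ♗ ♘ ♖


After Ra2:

♜ ♞ ♝ ♛ ♚ ♝ ♞ ♜
♟ ♟ ♟ · ♟ ♟ ♟ ♟
· · · · · · · ·
· · · ♟ · · · ·
· · · · · · · ·
♙ · · · · · · ·
♖ ♙ ♙ ♙ ♙ ♙ ♙ ♙
· ♘ ♗ ♕ ♔ ♗ ♘ ♖


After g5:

♜ ♞ ♝ ♛ ♚ ♝ ♞ ♜
♟ ♟ ♟ · ♟ ♟ · ♟
· · · · · · · ·
· · · ♟ · · ♟ ·
· · · · · · · ·
♙ · · · · · · ·
♖ ♙ ♙ ♙ ♙ ♙ ♙ ♙
· ♘ ♗ ♕ ♔ ♗ ♘ ♖


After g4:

♜ ♞ ♝ ♛ ♚ ♝ ♞ ♜
♟ ♟ ♟ · ♟ ♟ · ♟
· · · · · · · ·
· · · ♟ · · ♟ ·
· · · · · · ♙ ·
♙ · · · · · · ·
♖ ♙ ♙ ♙ ♙ ♙ · ♙
· ♘ ♗ ♕ ♔ ♗ ♘ ♖


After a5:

♜ ♞ ♝ ♛ ♚ ♝ ♞ ♜
· ♟ ♟ · ♟ ♟ · ♟
· · · · · · · ·
♟ · · ♟ · · ♟ ·
· · · · · · ♙ ·
♙ · · · · · · ·
♖ ♙ ♙ ♙ ♙ ♙ · ♙
· ♘ ♗ ♕ ♔ ♗ ♘ ♖


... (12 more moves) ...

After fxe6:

♜ · ♝ · ♚ ♝ ♞ ♜
· ♟ ♟ ♛ · · · ♟
· · ♞ · ♙ · · ·
♙ · · ♟ · · ♟ ·
· · · · · · · ·
♙ · ♘ ♙ · · · ♙
♖ · ♙ · ♙ ♙ · ·
· · ♗ ♕ ♔ ♗ ♘ ♖


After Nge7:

♜ · ♝ · ♚ ♝ · ♜
· ♟ ♟ ♛ ♞ · · ♟
· · ♞ · ♙ · · ·
♙ · · ♟ · · ♟ ·
· · · · · · · ·
♙ · ♘ ♙ · · · ♙
♖ · ♙ · ♙ ♙ · ·
· · ♗ ♕ ♔ ♗ ♘ ♖



  a b c d e f g h
  ─────────────────
8│♜ · ♝ · ♚ ♝ · ♜│8
7│· ♟ ♟ ♛ ♞ · · ♟│7
6│· · ♞ · ♙ · · ·│6
5│♙ · · ♟ · · ♟ ·│5
4│· · · · · · · ·│4
3│♙ · ♘ ♙ · · · ♙│3
2│♖ · ♙ · ♙ ♙ · ·│2
1│· · ♗ ♕ ♔ ♗ ♘ ♖│1
  ─────────────────
  a b c d e f g h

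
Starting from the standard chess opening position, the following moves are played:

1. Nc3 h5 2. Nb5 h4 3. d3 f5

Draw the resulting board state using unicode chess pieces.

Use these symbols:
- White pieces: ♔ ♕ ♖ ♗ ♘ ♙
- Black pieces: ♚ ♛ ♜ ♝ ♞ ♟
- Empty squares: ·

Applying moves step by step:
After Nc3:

♜ ♞ ♝ ♛ ♚ ♝ ♞ ♜
♟ ♟ ♟ ♟ ♟ ♟ ♟ ♟
· · · · · · · ·
· · · · · · · ·
· · · · · · · ·
· · ♘ · · · · ·
♙ ♙ ♙ ♙ ♙ ♙ ♙ ♙
♖ · ♗ ♕ ♔ ♗ ♘ ♖


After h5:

♜ ♞ ♝ ♛ ♚ ♝ ♞ ♜
♟ ♟ ♟ ♟ ♟ ♟ ♟ ·
· · · · · · · ·
· · · · · · · ♟
· · · · · · · ·
· · ♘ · · · · ·
♙ ♙ ♙ ♙ ♙ ♙ ♙ ♙
♖ · ♗ ♕ ♔ ♗ ♘ ♖


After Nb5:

♜ ♞ ♝ ♛ ♚ ♝ ♞ ♜
♟ ♟ ♟ ♟ ♟ ♟ ♟ ·
· · · · · · · ·
· ♘ · · · · · ♟
· · · · · · · ·
· · · · · · · ·
♙ ♙ ♙ ♙ ♙ ♙ ♙ ♙
♖ · ♗ ♕ ♔ ♗ ♘ ♖


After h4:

♜ ♞ ♝ ♛ ♚ ♝ ♞ ♜
♟ ♟ ♟ ♟ ♟ ♟ ♟ ·
· · · · · · · ·
· ♘ · · · · · ·
· · · · · · · ♟
· · · · · · · ·
♙ ♙ ♙ ♙ ♙ ♙ ♙ ♙
♖ · ♗ ♕ ♔ ♗ ♘ ♖


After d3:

♜ ♞ ♝ ♛ ♚ ♝ ♞ ♜
♟ ♟ ♟ ♟ ♟ ♟ ♟ ·
· · · · · · · ·
· ♘ · · · · · ·
· · · · · · · ♟
· · · ♙ · · · ·
♙ ♙ ♙ · ♙ ♙ ♙ ♙
♖ · ♗ ♕ ♔ ♗ ♘ ♖


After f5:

♜ ♞ ♝ ♛ ♚ ♝ ♞ ♜
♟ ♟ ♟ ♟ ♟ · ♟ ·
· · · · · · · ·
· ♘ · · · ♟ · ·
· · · · · · · ♟
· · · ♙ · · · ·
♙ ♙ ♙ · ♙ ♙ ♙ ♙
♖ · ♗ ♕ ♔ ♗ ♘ ♖



  a b c d e f g h
  ─────────────────
8│♜ ♞ ♝ ♛ ♚ ♝ ♞ ♜│8
7│♟ ♟ ♟ ♟ ♟ · ♟ ·│7
6│· · · · · · · ·│6
5│· ♘ · · · ♟ · ·│5
4│· · · · · · · ♟│4
3│· · · ♙ · · · ·│3
2│♙ ♙ ♙ · ♙ ♙ ♙ ♙│2
1│♖ · ♗ ♕ ♔ ♗ ♘ ♖│1
  ─────────────────
  a b c d e f g h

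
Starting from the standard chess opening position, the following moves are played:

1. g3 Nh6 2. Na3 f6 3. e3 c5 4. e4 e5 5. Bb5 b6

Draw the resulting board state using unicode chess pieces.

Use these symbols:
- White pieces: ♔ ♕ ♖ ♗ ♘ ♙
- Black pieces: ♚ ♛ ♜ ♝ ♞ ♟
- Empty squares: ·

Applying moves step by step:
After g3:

♜ ♞ ♝ ♛ ♚ ♝ ♞ ♜
♟ ♟ ♟ ♟ ♟ ♟ ♟ ♟
· · · · · · · ·
· · · · · · · ·
· · · · · · · ·
· · · · · · ♙ ·
♙ ♙ ♙ ♙ ♙ ♙ · ♙
♖ ♘ ♗ ♕ ♔ ♗ ♘ ♖


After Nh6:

♜ ♞ ♝ ♛ ♚ ♝ · ♜
♟ ♟ ♟ ♟ ♟ ♟ ♟ ♟
· · · · · · · ♞
· · · · · · · ·
· · · · · · · ·
· · · · · · ♙ ·
♙ ♙ ♙ ♙ ♙ ♙ · ♙
♖ ♘ ♗ ♕ ♔ ♗ ♘ ♖


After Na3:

♜ ♞ ♝ ♛ ♚ ♝ · ♜
♟ ♟ ♟ ♟ ♟ ♟ ♟ ♟
· · · · · · · ♞
· · · · · · · ·
· · · · · · · ·
♘ · · · · · ♙ ·
♙ ♙ ♙ ♙ ♙ ♙ · ♙
♖ · ♗ ♕ ♔ ♗ ♘ ♖


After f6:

♜ ♞ ♝ ♛ ♚ ♝ · ♜
♟ ♟ ♟ ♟ ♟ · ♟ ♟
· · · · · ♟ · ♞
· · · · · · · ·
· · · · · · · ·
♘ · · · · · ♙ ·
♙ ♙ ♙ ♙ ♙ ♙ · ♙
♖ · ♗ ♕ ♔ ♗ ♘ ♖


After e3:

♜ ♞ ♝ ♛ ♚ ♝ · ♜
♟ ♟ ♟ ♟ ♟ · ♟ ♟
· · · · · ♟ · ♞
· · · · · · · ·
· · · · · · · ·
♘ · · · ♙ · ♙ ·
♙ ♙ ♙ ♙ · ♙ · ♙
♖ · ♗ ♕ ♔ ♗ ♘ ♖


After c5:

♜ ♞ ♝ ♛ ♚ ♝ · ♜
♟ ♟ · ♟ ♟ · ♟ ♟
· · · · · ♟ · ♞
· · ♟ · · · · ·
· · · · · · · ·
♘ · · · ♙ · ♙ ·
♙ ♙ ♙ ♙ · ♙ · ♙
♖ · ♗ ♕ ♔ ♗ ♘ ♖


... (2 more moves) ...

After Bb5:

♜ ♞ ♝ ♛ ♚ ♝ · ♜
♟ ♟ · ♟ · · ♟ ♟
· · · · · ♟ · ♞
· ♗ ♟ · ♟ · · ·
· · · · ♙ · · ·
♘ · · · · · ♙ ·
♙ ♙ ♙ ♙ · ♙ · ♙
♖ · ♗ ♕ ♔ · ♘ ♖


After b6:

♜ ♞ ♝ ♛ ♚ ♝ · ♜
♟ · · ♟ · · ♟ ♟
· ♟ · · · ♟ · ♞
· ♗ ♟ · ♟ · · ·
· · · · ♙ · · ·
♘ · · · · · ♙ ·
♙ ♙ ♙ ♙ · ♙ · ♙
♖ · ♗ ♕ ♔ · ♘ ♖



  a b c d e f g h
  ─────────────────
8│♜ ♞ ♝ ♛ ♚ ♝ · ♜│8
7│♟ · · ♟ · · ♟ ♟│7
6│· ♟ · · · ♟ · ♞│6
5│· ♗ ♟ · ♟ · · ·│5
4│· · · · ♙ · · ·│4
3│♘ · · · · · ♙ ·│3
2│♙ ♙ ♙ ♙ · ♙ · ♙│2
1│♖ · ♗ ♕ ♔ · ♘ ♖│1
  ─────────────────
  a b c d e f g h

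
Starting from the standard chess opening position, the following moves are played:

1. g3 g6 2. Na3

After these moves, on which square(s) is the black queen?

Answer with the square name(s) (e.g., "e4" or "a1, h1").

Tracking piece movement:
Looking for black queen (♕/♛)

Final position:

  a b c d e f g h
  ─────────────────
8│♜ ♞ ♝ ♛ ♚ ♝ ♞ ♜│8
7│♟ ♟ ♟ ♟ ♟ ♟ · ♟│7
6│· · · · · · ♟ ·│6
5│· · · · · · · ·│5
4│· · · · · · · ·│4
3│♘ · · · · · ♙ ·│3
2│♙ ♙ ♙ ♙ ♙ ♙ · ♙│2
1│♖ · ♗ ♕ ♔ ♗ ♘ ♖│1
  ─────────────────
  a b c d e f g h


d8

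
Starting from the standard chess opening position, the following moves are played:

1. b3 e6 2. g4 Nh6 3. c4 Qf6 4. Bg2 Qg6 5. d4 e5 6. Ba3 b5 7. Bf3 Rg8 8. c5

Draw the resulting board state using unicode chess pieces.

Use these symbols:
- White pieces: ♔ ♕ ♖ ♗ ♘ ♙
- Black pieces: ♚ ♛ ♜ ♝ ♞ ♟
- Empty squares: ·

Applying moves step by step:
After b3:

♜ ♞ ♝ ♛ ♚ ♝ ♞ ♜
♟ ♟ ♟ ♟ ♟ ♟ ♟ ♟
· · · · · · · ·
· · · · · · · ·
· · · · · · · ·
· ♙ · · · · · ·
♙ · ♙ ♙ ♙ ♙ ♙ ♙
♖ ♘ ♗ ♕ ♔ ♗ ♘ ♖


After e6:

♜ ♞ ♝ ♛ ♚ ♝ ♞ ♜
♟ ♟ ♟ ♟ · ♟ ♟ ♟
· · · · ♟ · · ·
· · · · · · · ·
· · · · · · · ·
· ♙ · · · · · ·
♙ · ♙ ♙ ♙ ♙ ♙ ♙
♖ ♘ ♗ ♕ ♔ ♗ ♘ ♖


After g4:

♜ ♞ ♝ ♛ ♚ ♝ ♞ ♜
♟ ♟ ♟ ♟ · ♟ ♟ ♟
· · · · ♟ · · ·
· · · · · · · ·
· · · · · · ♙ ·
· ♙ · · · · · ·
♙ · ♙ ♙ ♙ ♙ · ♙
♖ ♘ ♗ ♕ ♔ ♗ ♘ ♖


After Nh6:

♜ ♞ ♝ ♛ ♚ ♝ · ♜
♟ ♟ ♟ ♟ · ♟ ♟ ♟
· · · · ♟ · · ♞
· · · · · · · ·
· · · · · · ♙ ·
· ♙ · · · · · ·
♙ · ♙ ♙ ♙ ♙ · ♙
♖ ♘ ♗ ♕ ♔ ♗ ♘ ♖


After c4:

♜ ♞ ♝ ♛ ♚ ♝ · ♜
♟ ♟ ♟ ♟ · ♟ ♟ ♟
· · · · ♟ · · ♞
· · · · · · · ·
· · ♙ · · · ♙ ·
· ♙ · · · · · ·
♙ · · ♙ ♙ ♙ · ♙
♖ ♘ ♗ ♕ ♔ ♗ ♘ ♖


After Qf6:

♜ ♞ ♝ · ♚ ♝ · ♜
♟ ♟ ♟ ♟ · ♟ ♟ ♟
· · · · ♟ ♛ · ♞
· · · · · · · ·
· · ♙ · · · ♙ ·
· ♙ · · · · · ·
♙ · · ♙ ♙ ♙ · ♙
♖ ♘ ♗ ♕ ♔ ♗ ♘ ♖


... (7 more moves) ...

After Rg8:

♜ ♞ ♝ · ♚ ♝ ♜ ·
♟ · ♟ ♟ · ♟ ♟ ♟
· · · · · · ♛ ♞
· ♟ · · ♟ · · ·
· · ♙ ♙ · · ♙ ·
♗ ♙ · · · ♗ · ·
♙ · · · ♙ ♙ · ♙
♖ ♘ · ♕ ♔ · ♘ ♖


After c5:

♜ ♞ ♝ · ♚ ♝ ♜ ·
♟ · ♟ ♟ · ♟ ♟ ♟
· · · · · · ♛ ♞
· ♟ ♙ · ♟ · · ·
· · · ♙ · · ♙ ·
♗ ♙ · · · ♗ · ·
♙ · · · ♙ ♙ · ♙
♖ ♘ · ♕ ♔ · ♘ ♖



  a b c d e f g h
  ─────────────────
8│♜ ♞ ♝ · ♚ ♝ ♜ ·│8
7│♟ · ♟ ♟ · ♟ ♟ ♟│7
6│· · · · · · ♛ ♞│6
5│· ♟ ♙ · ♟ · · ·│5
4│· · · ♙ · · ♙ ·│4
3│♗ ♙ · · · ♗ · ·│3
2│♙ · · · ♙ ♙ · ♙│2
1│♖ ♘ · ♕ ♔ · ♘ ♖│1
  ─────────────────
  a b c d e f g h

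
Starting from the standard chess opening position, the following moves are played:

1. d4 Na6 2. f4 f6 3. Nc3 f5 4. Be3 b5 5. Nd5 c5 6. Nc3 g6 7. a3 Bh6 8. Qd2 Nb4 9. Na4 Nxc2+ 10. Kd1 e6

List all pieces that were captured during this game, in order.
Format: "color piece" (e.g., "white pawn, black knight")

Tracking captures:
  Nxc2+: captured white pawn

white pawn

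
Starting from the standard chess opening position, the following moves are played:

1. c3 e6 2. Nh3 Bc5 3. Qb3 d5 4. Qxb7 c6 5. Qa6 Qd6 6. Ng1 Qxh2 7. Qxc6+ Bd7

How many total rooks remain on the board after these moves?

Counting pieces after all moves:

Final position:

  a b c d e f g h
  ─────────────────
8│♜ ♞ · · ♚ · ♞ ♜│8
7│♟ · · ♝ · ♟ ♟ ♟│7
6│· · ♕ · ♟ · · ·│6
5│· · ♝ ♟ · · · ·│5
4│· · · · · · · ·│4
3│· · ♙ · · · · ·│3
2│♙ ♙ · ♙ ♙ ♙ ♙ ♛│2
1│♖ ♘ ♗ · ♔ ♗ ♘ ♖│1
  ─────────────────
  a b c d e f g h


4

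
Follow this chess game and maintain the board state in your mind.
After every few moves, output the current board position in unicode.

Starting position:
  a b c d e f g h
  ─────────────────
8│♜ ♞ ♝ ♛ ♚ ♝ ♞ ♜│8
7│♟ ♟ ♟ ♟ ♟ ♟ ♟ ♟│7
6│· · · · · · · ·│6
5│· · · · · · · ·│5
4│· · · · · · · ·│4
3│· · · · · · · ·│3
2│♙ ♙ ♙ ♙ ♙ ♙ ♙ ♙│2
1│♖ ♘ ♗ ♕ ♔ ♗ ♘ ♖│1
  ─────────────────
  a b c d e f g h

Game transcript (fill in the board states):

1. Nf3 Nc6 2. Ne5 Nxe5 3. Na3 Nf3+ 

  a b c d e f g h
  ─────────────────
8│♜ · ♝ ♛ ♚ ♝ ♞ ♜│8
7│♟ ♟ ♟ ♟ ♟ ♟ ♟ ♟│7
6│· · · · · · · ·│6
5│· · · · · · · ·│5
4│· · · · · · · ·│4
3│♘ · · · · ♞ · ·│3
2│♙ ♙ ♙ ♙ ♙ ♙ ♙ ♙│2
1│♖ · ♗ ♕ ♔ ♗ · ♖│1
  ─────────────────
  a b c d e f g h

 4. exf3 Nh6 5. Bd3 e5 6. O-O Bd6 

  a b c d e f g h
  ─────────────────
8│♜ · ♝ ♛ ♚ · · ♜│8
7│♟ ♟ ♟ ♟ · ♟ ♟ ♟│7
6│· · · ♝ · · · ♞│6
5│· · · · ♟ · · ·│5
4│· · · · · · · ·│4
3│♘ · · ♗ · ♙ · ·│3
2│♙ ♙ ♙ ♙ · ♙ ♙ ♙│2
1│♖ · ♗ ♕ · ♖ ♔ ·│1
  ─────────────────
  a b c d e f g h

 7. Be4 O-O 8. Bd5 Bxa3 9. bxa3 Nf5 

  a b c d e f g h
  ─────────────────
8│♜ · ♝ ♛ · ♜ ♚ ·│8
7│♟ ♟ ♟ ♟ · ♟ ♟ ♟│7
6│· · · · · · · ·│6
5│· · · ♗ ♟ ♞ · ·│5
4│· · · · · · · ·│4
3│♙ · · · · ♙ · ·│3
2│♙ · ♙ ♙ · ♙ ♙ ♙│2
1│♖ · ♗ ♕ · ♖ ♔ ·│1
  ─────────────────
  a b c d e f g h

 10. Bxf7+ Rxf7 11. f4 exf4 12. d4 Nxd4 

  a b c d e f g h
  ─────────────────
8│♜ · ♝ ♛ · · ♚ ·│8
7│♟ ♟ ♟ ♟ · ♜ ♟ ♟│7
6│· · · · · · · ·│6
5│· · · · · · · ·│5
4│· · · ♞ · ♟ · ·│4
3│♙ · · · · · · ·│3
2│♙ · ♙ · · ♙ ♙ ♙│2
1│♖ · ♗ ♕ · ♖ ♔ ·│1
  ─────────────────
  a b c d e f g h

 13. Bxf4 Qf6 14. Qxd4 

  a b c d e f g h
  ─────────────────
8│♜ · ♝ · · · ♚ ·│8
7│♟ ♟ ♟ ♟ · ♜ ♟ ♟│7
6│· · · · · ♛ · ·│6
5│· · · · · · · ·│5
4│· · · ♕ · ♗ · ·│4
3│♙ · · · · · · ·│3
2│♙ · ♙ · · ♙ ♙ ♙│2
1│♖ · · · · ♖ ♔ ·│1
  ─────────────────
  a b c d e f g h


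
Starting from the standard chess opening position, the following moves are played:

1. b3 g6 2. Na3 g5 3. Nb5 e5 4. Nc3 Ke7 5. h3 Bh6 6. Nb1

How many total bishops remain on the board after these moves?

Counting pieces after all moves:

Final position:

  a b c d e f g h
  ─────────────────
8│♜ ♞ ♝ ♛ · · ♞ ♜│8
7│♟ ♟ ♟ ♟ ♚ ♟ · ♟│7
6│· · · · · · · ♝│6
5│· · · · ♟ · ♟ ·│5
4│· · · · · · · ·│4
3│· ♙ · · · · · ♙│3
2│♙ · ♙ ♙ ♙ ♙ ♙ ·│2
1│♖ ♘ ♗ ♕ ♔ ♗ ♘ ♖│1
  ─────────────────
  a b c d e f g h


4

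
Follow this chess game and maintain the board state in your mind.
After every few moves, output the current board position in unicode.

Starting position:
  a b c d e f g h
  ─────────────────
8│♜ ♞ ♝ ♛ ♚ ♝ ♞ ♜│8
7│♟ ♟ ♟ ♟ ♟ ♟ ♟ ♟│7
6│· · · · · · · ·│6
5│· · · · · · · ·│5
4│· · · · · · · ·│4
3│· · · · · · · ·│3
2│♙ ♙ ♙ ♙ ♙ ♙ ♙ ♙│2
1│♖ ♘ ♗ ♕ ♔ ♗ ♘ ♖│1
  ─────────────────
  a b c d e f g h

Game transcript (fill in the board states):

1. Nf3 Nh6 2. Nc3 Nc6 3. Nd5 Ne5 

  a b c d e f g h
  ─────────────────
8│♜ · ♝ ♛ ♚ ♝ · ♜│8
7│♟ ♟ ♟ ♟ ♟ ♟ ♟ ♟│7
6│· · · · · · · ♞│6
5│· · · ♘ ♞ · · ·│5
4│· · · · · · · ·│4
3│· · · · · ♘ · ·│3
2│♙ ♙ ♙ ♙ ♙ ♙ ♙ ♙│2
1│♖ · ♗ ♕ ♔ ♗ · ♖│1
  ─────────────────
  a b c d e f g h

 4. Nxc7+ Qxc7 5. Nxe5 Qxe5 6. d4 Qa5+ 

  a b c d e f g h
  ─────────────────
8│♜ · ♝ · ♚ ♝ · ♜│8
7│♟ ♟ · ♟ ♟ ♟ ♟ ♟│7
6│· · · · · · · ♞│6
5│♛ · · · · · · ·│5
4│· · · ♙ · · · ·│4
3│· · · · · · · ·│3
2│♙ ♙ ♙ · ♙ ♙ ♙ ♙│2
1│♖ · ♗ ♕ ♔ ♗ · ♖│1
  ─────────────────
  a b c d e f g h

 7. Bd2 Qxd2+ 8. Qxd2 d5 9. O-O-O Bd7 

  a b c d e f g h
  ─────────────────
8│♜ · · · ♚ ♝ · ♜│8
7│♟ ♟ · ♝ ♟ ♟ ♟ ♟│7
6│· · · · · · · ♞│6
5│· · · ♟ · · · ·│5
4│· · · ♙ · · · ·│4
3│· · · · · · · ·│3
2│♙ ♙ ♙ ♕ ♙ ♙ ♙ ♙│2
1│· · ♔ ♖ · ♗ · ♖│1
  ─────────────────
  a b c d e f g h

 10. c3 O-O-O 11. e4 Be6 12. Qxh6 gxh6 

  a b c d e f g h
  ─────────────────
8│· · ♚ ♜ · ♝ · ♜│8
7│♟ ♟ · · ♟ ♟ · ♟│7
6│· · · · ♝ · · ♟│6
5│· · · ♟ · · · ·│5
4│· · · ♙ ♙ · · ·│4
3│· · ♙ · · · · ·│3
2│♙ ♙ · · · ♙ ♙ ♙│2
1│· · ♔ ♖ · ♗ · ♖│1
  ─────────────────
  a b c d e f g h

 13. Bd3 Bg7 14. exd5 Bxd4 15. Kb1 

  a b c d e f g h
  ─────────────────
8│· · ♚ ♜ · · · ♜│8
7│♟ ♟ · · ♟ ♟ · ♟│7
6│· · · · ♝ · · ♟│6
5│· · · ♙ · · · ·│5
4│· · · ♝ · · · ·│4
3│· · ♙ ♗ · · · ·│3
2│♙ ♙ · · · ♙ ♙ ♙│2
1│· ♔ · ♖ · · · ♖│1
  ─────────────────
  a b c d e f g h


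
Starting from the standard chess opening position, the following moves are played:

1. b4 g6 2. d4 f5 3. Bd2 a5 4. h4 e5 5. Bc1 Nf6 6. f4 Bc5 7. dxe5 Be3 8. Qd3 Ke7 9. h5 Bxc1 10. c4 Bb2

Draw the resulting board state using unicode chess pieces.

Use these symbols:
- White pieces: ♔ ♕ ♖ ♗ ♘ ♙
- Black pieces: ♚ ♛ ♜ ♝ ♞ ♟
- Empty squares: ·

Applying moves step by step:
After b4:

♜ ♞ ♝ ♛ ♚ ♝ ♞ ♜
♟ ♟ ♟ ♟ ♟ ♟ ♟ ♟
· · · · · · · ·
· · · · · · · ·
· ♙ · · · · · ·
· · · · · · · ·
♙ · ♙ ♙ ♙ ♙ ♙ ♙
♖ ♘ ♗ ♕ ♔ ♗ ♘ ♖


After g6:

♜ ♞ ♝ ♛ ♚ ♝ ♞ ♜
♟ ♟ ♟ ♟ ♟ ♟ · ♟
· · · · · · ♟ ·
· · · · · · · ·
· ♙ · · · · · ·
· · · · · · · ·
♙ · ♙ ♙ ♙ ♙ ♙ ♙
♖ ♘ ♗ ♕ ♔ ♗ ♘ ♖


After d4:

♜ ♞ ♝ ♛ ♚ ♝ ♞ ♜
♟ ♟ ♟ ♟ ♟ ♟ · ♟
· · · · · · ♟ ·
· · · · · · · ·
· ♙ · ♙ · · · ·
· · · · · · · ·
♙ · ♙ · ♙ ♙ ♙ ♙
♖ ♘ ♗ ♕ ♔ ♗ ♘ ♖


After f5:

♜ ♞ ♝ ♛ ♚ ♝ ♞ ♜
♟ ♟ ♟ ♟ ♟ · · ♟
· · · · · · ♟ ·
· · · · · ♟ · ·
· ♙ · ♙ · · · ·
· · · · · · · ·
♙ · ♙ · ♙ ♙ ♙ ♙
♖ ♘ ♗ ♕ ♔ ♗ ♘ ♖


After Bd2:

♜ ♞ ♝ ♛ ♚ ♝ ♞ ♜
♟ ♟ ♟ ♟ ♟ · · ♟
· · · · · · ♟ ·
· · · · · ♟ · ·
· ♙ · ♙ · · · ·
· · · · · · · ·
♙ · ♙ ♗ ♙ ♙ ♙ ♙
♖ ♘ · ♕ ♔ ♗ ♘ ♖


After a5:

♜ ♞ ♝ ♛ ♚ ♝ ♞ ♜
· ♟ ♟ ♟ ♟ · · ♟
· · · · · · ♟ ·
♟ · · · · ♟ · ·
· ♙ · ♙ · · · ·
· · · · · · · ·
♙ · ♙ ♗ ♙ ♙ ♙ ♙
♖ ♘ · ♕ ♔ ♗ ♘ ♖


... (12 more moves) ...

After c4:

♜ ♞ ♝ ♛ · · · ♜
· ♟ ♟ ♟ ♚ · · ♟
· · · · · ♞ ♟ ·
♟ · · · ♙ ♟ · ♙
· ♙ ♙ · · ♙ · ·
· · · ♕ · · · ·
♙ · · · ♙ · ♙ ·
♖ ♘ ♝ · ♔ ♗ ♘ ♖


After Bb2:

♜ ♞ ♝ ♛ · · · ♜
· ♟ ♟ ♟ ♚ · · ♟
· · · · · ♞ ♟ ·
♟ · · · ♙ ♟ · ♙
· ♙ ♙ · · ♙ · ·
· · · ♕ · · · ·
♙ ♝ · · ♙ · ♙ ·
♖ ♘ · · ♔ ♗ ♘ ♖



  a b c d e f g h
  ─────────────────
8│♜ ♞ ♝ ♛ · · · ♜│8
7│· ♟ ♟ ♟ ♚ · · ♟│7
6│· · · · · ♞ ♟ ·│6
5│♟ · · · ♙ ♟ · ♙│5
4│· ♙ ♙ · · ♙ · ·│4
3│· · · ♕ · · · ·│3
2│♙ ♝ · · ♙ · ♙ ·│2
1│♖ ♘ · · ♔ ♗ ♘ ♖│1
  ─────────────────
  a b c d e f g h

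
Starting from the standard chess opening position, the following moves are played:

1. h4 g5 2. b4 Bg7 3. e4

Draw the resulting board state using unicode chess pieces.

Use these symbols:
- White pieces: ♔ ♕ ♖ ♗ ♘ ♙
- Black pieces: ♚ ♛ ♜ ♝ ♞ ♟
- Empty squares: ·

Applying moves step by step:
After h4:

♜ ♞ ♝ ♛ ♚ ♝ ♞ ♜
♟ ♟ ♟ ♟ ♟ ♟ ♟ ♟
· · · · · · · ·
· · · · · · · ·
· · · · · · · ♙
· · · · · · · ·
♙ ♙ ♙ ♙ ♙ ♙ ♙ ·
♖ ♘ ♗ ♕ ♔ ♗ ♘ ♖


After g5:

♜ ♞ ♝ ♛ ♚ ♝ ♞ ♜
♟ ♟ ♟ ♟ ♟ ♟ · ♟
· · · · · · · ·
· · · · · · ♟ ·
· · · · · · · ♙
· · · · · · · ·
♙ ♙ ♙ ♙ ♙ ♙ ♙ ·
♖ ♘ ♗ ♕ ♔ ♗ ♘ ♖


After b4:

♜ ♞ ♝ ♛ ♚ ♝ ♞ ♜
♟ ♟ ♟ ♟ ♟ ♟ · ♟
· · · · · · · ·
· · · · · · ♟ ·
· ♙ · · · · · ♙
· · · · · · · ·
♙ · ♙ ♙ ♙ ♙ ♙ ·
♖ ♘ ♗ ♕ ♔ ♗ ♘ ♖


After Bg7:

♜ ♞ ♝ ♛ ♚ · ♞ ♜
♟ ♟ ♟ ♟ ♟ ♟ ♝ ♟
· · · · · · · ·
· · · · · · ♟ ·
· ♙ · · · · · ♙
· · · · · · · ·
♙ · ♙ ♙ ♙ ♙ ♙ ·
♖ ♘ ♗ ♕ ♔ ♗ ♘ ♖


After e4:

♜ ♞ ♝ ♛ ♚ · ♞ ♜
♟ ♟ ♟ ♟ ♟ ♟ ♝ ♟
· · · · · · · ·
· · · · · · ♟ ·
· ♙ · · ♙ · · ♙
· · · · · · · ·
♙ · ♙ ♙ · ♙ ♙ ·
♖ ♘ ♗ ♕ ♔ ♗ ♘ ♖



  a b c d e f g h
  ─────────────────
8│♜ ♞ ♝ ♛ ♚ · ♞ ♜│8
7│♟ ♟ ♟ ♟ ♟ ♟ ♝ ♟│7
6│· · · · · · · ·│6
5│· · · · · · ♟ ·│5
4│· ♙ · · ♙ · · ♙│4
3│· · · · · · · ·│3
2│♙ · ♙ ♙ · ♙ ♙ ·│2
1│♖ ♘ ♗ ♕ ♔ ♗ ♘ ♖│1
  ─────────────────
  a b c d e f g h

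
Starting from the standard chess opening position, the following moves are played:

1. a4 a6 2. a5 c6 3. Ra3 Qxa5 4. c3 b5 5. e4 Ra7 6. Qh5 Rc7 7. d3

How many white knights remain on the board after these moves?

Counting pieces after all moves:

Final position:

  a b c d e f g h
  ─────────────────
8│· ♞ ♝ · ♚ ♝ ♞ ♜│8
7│· · ♜ ♟ ♟ ♟ ♟ ♟│7
6│♟ · ♟ · · · · ·│6
5│♛ ♟ · · · · · ♕│5
4│· · · · ♙ · · ·│4
3│♖ · ♙ ♙ · · · ·│3
2│· ♙ · · · ♙ ♙ ♙│2
1│· ♘ ♗ · ♔ ♗ ♘ ♖│1
  ─────────────────
  a b c d e f g h


2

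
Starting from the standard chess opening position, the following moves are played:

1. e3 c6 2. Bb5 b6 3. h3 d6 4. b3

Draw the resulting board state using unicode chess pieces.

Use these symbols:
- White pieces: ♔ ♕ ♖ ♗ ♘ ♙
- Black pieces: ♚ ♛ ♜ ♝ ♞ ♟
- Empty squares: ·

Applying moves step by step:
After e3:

♜ ♞ ♝ ♛ ♚ ♝ ♞ ♜
♟ ♟ ♟ ♟ ♟ ♟ ♟ ♟
· · · · · · · ·
· · · · · · · ·
· · · · · · · ·
· · · · ♙ · · ·
♙ ♙ ♙ ♙ · ♙ ♙ ♙
♖ ♘ ♗ ♕ ♔ ♗ ♘ ♖


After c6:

♜ ♞ ♝ ♛ ♚ ♝ ♞ ♜
♟ ♟ · ♟ ♟ ♟ ♟ ♟
· · ♟ · · · · ·
· · · · · · · ·
· · · · · · · ·
· · · · ♙ · · ·
♙ ♙ ♙ ♙ · ♙ ♙ ♙
♖ ♘ ♗ ♕ ♔ ♗ ♘ ♖


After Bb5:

♜ ♞ ♝ ♛ ♚ ♝ ♞ ♜
♟ ♟ · ♟ ♟ ♟ ♟ ♟
· · ♟ · · · · ·
· ♗ · · · · · ·
· · · · · · · ·
· · · · ♙ · · ·
♙ ♙ ♙ ♙ · ♙ ♙ ♙
♖ ♘ ♗ ♕ ♔ · ♘ ♖


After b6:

♜ ♞ ♝ ♛ ♚ ♝ ♞ ♜
♟ · · ♟ ♟ ♟ ♟ ♟
· ♟ ♟ · · · · ·
· ♗ · · · · · ·
· · · · · · · ·
· · · · ♙ · · ·
♙ ♙ ♙ ♙ · ♙ ♙ ♙
♖ ♘ ♗ ♕ ♔ · ♘ ♖


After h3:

♜ ♞ ♝ ♛ ♚ ♝ ♞ ♜
♟ · · ♟ ♟ ♟ ♟ ♟
· ♟ ♟ · · · · ·
· ♗ · · · · · ·
· · · · · · · ·
· · · · ♙ · · ♙
♙ ♙ ♙ ♙ · ♙ ♙ ·
♖ ♘ ♗ ♕ ♔ · ♘ ♖


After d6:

♜ ♞ ♝ ♛ ♚ ♝ ♞ ♜
♟ · · · ♟ ♟ ♟ ♟
· ♟ ♟ ♟ · · · ·
· ♗ · · · · · ·
· · · · · · · ·
· · · · ♙ · · ♙
♙ ♙ ♙ ♙ · ♙ ♙ ·
♖ ♘ ♗ ♕ ♔ · ♘ ♖


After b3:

♜ ♞ ♝ ♛ ♚ ♝ ♞ ♜
♟ · · · ♟ ♟ ♟ ♟
· ♟ ♟ ♟ · · · ·
· ♗ · · · · · ·
· · · · · · · ·
· ♙ · · ♙ · · ♙
♙ · ♙ ♙ · ♙ ♙ ·
♖ ♘ ♗ ♕ ♔ · ♘ ♖



  a b c d e f g h
  ─────────────────
8│♜ ♞ ♝ ♛ ♚ ♝ ♞ ♜│8
7│♟ · · · ♟ ♟ ♟ ♟│7
6│· ♟ ♟ ♟ · · · ·│6
5│· ♗ · · · · · ·│5
4│· · · · · · · ·│4
3│· ♙ · · ♙ · · ♙│3
2│♙ · ♙ ♙ · ♙ ♙ ·│2
1│♖ ♘ ♗ ♕ ♔ · ♘ ♖│1
  ─────────────────
  a b c d e f g h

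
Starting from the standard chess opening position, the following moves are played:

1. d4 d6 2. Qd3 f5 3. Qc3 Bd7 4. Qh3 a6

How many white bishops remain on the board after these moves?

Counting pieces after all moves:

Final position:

  a b c d e f g h
  ─────────────────
8│♜ ♞ · ♛ ♚ ♝ ♞ ♜│8
7│· ♟ ♟ ♝ ♟ · ♟ ♟│7
6│♟ · · ♟ · · · ·│6
5│· · · · · ♟ · ·│5
4│· · · ♙ · · · ·│4
3│· · · · · · · ♕│3
2│♙ ♙ ♙ · ♙ ♙ ♙ ♙│2
1│♖ ♘ ♗ · ♔ ♗ ♘ ♖│1
  ─────────────────
  a b c d e f g h


2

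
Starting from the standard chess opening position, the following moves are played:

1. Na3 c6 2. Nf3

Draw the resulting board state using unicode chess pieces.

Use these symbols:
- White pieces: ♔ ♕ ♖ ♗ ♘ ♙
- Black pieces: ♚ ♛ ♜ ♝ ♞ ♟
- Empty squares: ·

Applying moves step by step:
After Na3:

♜ ♞ ♝ ♛ ♚ ♝ ♞ ♜
♟ ♟ ♟ ♟ ♟ ♟ ♟ ♟
· · · · · · · ·
· · · · · · · ·
· · · · · · · ·
♘ · · · · · · ·
♙ ♙ ♙ ♙ ♙ ♙ ♙ ♙
♖ · ♗ ♕ ♔ ♗ ♘ ♖


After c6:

♜ ♞ ♝ ♛ ♚ ♝ ♞ ♜
♟ ♟ · ♟ ♟ ♟ ♟ ♟
· · ♟ · · · · ·
· · · · · · · ·
· · · · · · · ·
♘ · · · · · · ·
♙ ♙ ♙ ♙ ♙ ♙ ♙ ♙
♖ · ♗ ♕ ♔ ♗ ♘ ♖


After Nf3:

♜ ♞ ♝ ♛ ♚ ♝ ♞ ♜
♟ ♟ · ♟ ♟ ♟ ♟ ♟
· · ♟ · · · · ·
· · · · · · · ·
· · · · · · · ·
♘ · · · · ♘ · ·
♙ ♙ ♙ ♙ ♙ ♙ ♙ ♙
♖ · ♗ ♕ ♔ ♗ · ♖



  a b c d e f g h
  ─────────────────
8│♜ ♞ ♝ ♛ ♚ ♝ ♞ ♜│8
7│♟ ♟ · ♟ ♟ ♟ ♟ ♟│7
6│· · ♟ · · · · ·│6
5│· · · · · · · ·│5
4│· · · · · · · ·│4
3│♘ · · · · ♘ · ·│3
2│♙ ♙ ♙ ♙ ♙ ♙ ♙ ♙│2
1│♖ · ♗ ♕ ♔ ♗ · ♖│1
  ─────────────────
  a b c d e f g h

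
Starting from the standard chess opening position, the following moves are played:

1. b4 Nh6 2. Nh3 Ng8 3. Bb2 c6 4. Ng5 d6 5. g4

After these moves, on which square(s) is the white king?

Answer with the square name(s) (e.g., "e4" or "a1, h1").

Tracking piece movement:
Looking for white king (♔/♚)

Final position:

  a b c d e f g h
  ─────────────────
8│♜ ♞ ♝ ♛ ♚ ♝ ♞ ♜│8
7│♟ ♟ · · ♟ ♟ ♟ ♟│7
6│· · ♟ ♟ · · · ·│6
5│· · · · · · ♘ ·│5
4│· ♙ · · · · ♙ ·│4
3│· · · · · · · ·│3
2│♙ ♗ ♙ ♙ ♙ ♙ · ♙│2
1│♖ ♘ · ♕ ♔ ♗ · ♖│1
  ─────────────────
  a b c d e f g h


e1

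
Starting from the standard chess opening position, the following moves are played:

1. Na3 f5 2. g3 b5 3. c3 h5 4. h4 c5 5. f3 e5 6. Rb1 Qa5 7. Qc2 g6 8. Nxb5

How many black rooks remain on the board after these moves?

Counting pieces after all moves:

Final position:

  a b c d e f g h
  ─────────────────
8│♜ ♞ ♝ · ♚ ♝ ♞ ♜│8
7│♟ · · ♟ · · · ·│7
6│· · · · · · ♟ ·│6
5│♛ ♘ ♟ · ♟ ♟ · ♟│5
4│· · · · · · · ♙│4
3│· · ♙ · · ♙ ♙ ·│3
2│♙ ♙ ♕ ♙ ♙ · · ·│2
1│· ♖ ♗ · ♔ ♗ ♘ ♖│1
  ─────────────────
  a b c d e f g h


2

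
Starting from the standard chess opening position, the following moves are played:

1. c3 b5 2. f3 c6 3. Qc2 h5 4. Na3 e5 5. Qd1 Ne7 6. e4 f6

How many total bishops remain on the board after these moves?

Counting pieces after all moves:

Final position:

  a b c d e f g h
  ─────────────────
8│♜ ♞ ♝ ♛ ♚ ♝ · ♜│8
7│♟ · · ♟ ♞ · ♟ ·│7
6│· · ♟ · · ♟ · ·│6
5│· ♟ · · ♟ · · ♟│5
4│· · · · ♙ · · ·│4
3│♘ · ♙ · · ♙ · ·│3
2│♙ ♙ · ♙ · · ♙ ♙│2
1│♖ · ♗ ♕ ♔ ♗ ♘ ♖│1
  ─────────────────
  a b c d e f g h


4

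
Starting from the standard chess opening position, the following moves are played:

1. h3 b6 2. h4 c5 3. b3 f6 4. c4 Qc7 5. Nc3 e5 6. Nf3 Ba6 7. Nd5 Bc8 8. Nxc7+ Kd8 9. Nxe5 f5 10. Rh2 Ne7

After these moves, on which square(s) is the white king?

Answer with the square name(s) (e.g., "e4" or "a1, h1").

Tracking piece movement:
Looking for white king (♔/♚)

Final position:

  a b c d e f g h
  ─────────────────
8│♜ ♞ ♝ ♚ · ♝ · ♜│8
7│♟ · ♘ ♟ ♞ · ♟ ♟│7
6│· ♟ · · · · · ·│6
5│· · ♟ · ♘ ♟ · ·│5
4│· · ♙ · · · · ♙│4
3│· ♙ · · · · · ·│3
2│♙ · · ♙ ♙ ♙ ♙ ♖│2
1│♖ · ♗ ♕ ♔ ♗ · ·│1
  ─────────────────
  a b c d e f g h


e1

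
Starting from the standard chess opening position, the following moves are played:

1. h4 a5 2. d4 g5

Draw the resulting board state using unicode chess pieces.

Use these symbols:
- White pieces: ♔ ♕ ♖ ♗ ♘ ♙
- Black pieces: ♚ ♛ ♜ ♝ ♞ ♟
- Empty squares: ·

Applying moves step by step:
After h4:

♜ ♞ ♝ ♛ ♚ ♝ ♞ ♜
♟ ♟ ♟ ♟ ♟ ♟ ♟ ♟
· · · · · · · ·
· · · · · · · ·
· · · · · · · ♙
· · · · · · · ·
♙ ♙ ♙ ♙ ♙ ♙ ♙ ·
♖ ♘ ♗ ♕ ♔ ♗ ♘ ♖


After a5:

♜ ♞ ♝ ♛ ♚ ♝ ♞ ♜
· ♟ ♟ ♟ ♟ ♟ ♟ ♟
· · · · · · · ·
♟ · · · · · · ·
· · · · · · · ♙
· · · · · · · ·
♙ ♙ ♙ ♙ ♙ ♙ ♙ ·
♖ ♘ ♗ ♕ ♔ ♗ ♘ ♖


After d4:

♜ ♞ ♝ ♛ ♚ ♝ ♞ ♜
· ♟ ♟ ♟ ♟ ♟ ♟ ♟
· · · · · · · ·
♟ · · · · · · ·
· · · ♙ · · · ♙
· · · · · · · ·
♙ ♙ ♙ · ♙ ♙ ♙ ·
♖ ♘ ♗ ♕ ♔ ♗ ♘ ♖


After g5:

♜ ♞ ♝ ♛ ♚ ♝ ♞ ♜
· ♟ ♟ ♟ ♟ ♟ · ♟
· · · · · · · ·
♟ · · · · · ♟ ·
· · · ♙ · · · ♙
· · · · · · · ·
♙ ♙ ♙ · ♙ ♙ ♙ ·
♖ ♘ ♗ ♕ ♔ ♗ ♘ ♖



  a b c d e f g h
  ─────────────────
8│♜ ♞ ♝ ♛ ♚ ♝ ♞ ♜│8
7│· ♟ ♟ ♟ ♟ ♟ · ♟│7
6│· · · · · · · ·│6
5│♟ · · · · · ♟ ·│5
4│· · · ♙ · · · ♙│4
3│· · · · · · · ·│3
2│♙ ♙ ♙ · ♙ ♙ ♙ ·│2
1│♖ ♘ ♗ ♕ ♔ ♗ ♘ ♖│1
  ─────────────────
  a b c d e f g h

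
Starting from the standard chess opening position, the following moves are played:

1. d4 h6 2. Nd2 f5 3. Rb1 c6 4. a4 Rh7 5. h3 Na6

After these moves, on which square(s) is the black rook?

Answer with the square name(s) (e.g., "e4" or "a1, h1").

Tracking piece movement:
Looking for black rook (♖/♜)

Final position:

  a b c d e f g h
  ─────────────────
8│♜ · ♝ ♛ ♚ ♝ ♞ ·│8
7│♟ ♟ · ♟ ♟ · ♟ ♜│7
6│♞ · ♟ · · · · ♟│6
5│· · · · · ♟ · ·│5
4│♙ · · ♙ · · · ·│4
3│· · · · · · · ♙│3
2│· ♙ ♙ ♘ ♙ ♙ ♙ ·│2
1│· ♖ ♗ ♕ ♔ ♗ ♘ ♖│1
  ─────────────────
  a b c d e f g h


a8, h7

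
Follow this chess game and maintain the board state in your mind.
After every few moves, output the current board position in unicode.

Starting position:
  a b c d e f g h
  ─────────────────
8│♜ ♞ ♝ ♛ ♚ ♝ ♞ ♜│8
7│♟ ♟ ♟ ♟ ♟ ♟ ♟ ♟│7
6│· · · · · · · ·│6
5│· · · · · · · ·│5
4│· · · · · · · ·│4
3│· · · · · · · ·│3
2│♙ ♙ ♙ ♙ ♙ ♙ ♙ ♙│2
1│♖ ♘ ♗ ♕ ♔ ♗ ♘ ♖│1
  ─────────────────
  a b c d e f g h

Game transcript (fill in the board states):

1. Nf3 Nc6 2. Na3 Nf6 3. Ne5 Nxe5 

  a b c d e f g h
  ─────────────────
8│♜ · ♝ ♛ ♚ ♝ · ♜│8
7│♟ ♟ ♟ ♟ ♟ ♟ ♟ ♟│7
6│· · · · · ♞ · ·│6
5│· · · · ♞ · · ·│5
4│· · · · · · · ·│4
3│♘ · · · · · · ·│3
2│♙ ♙ ♙ ♙ ♙ ♙ ♙ ♙│2
1│♖ · ♗ ♕ ♔ ♗ · ♖│1
  ─────────────────
  a b c d e f g h

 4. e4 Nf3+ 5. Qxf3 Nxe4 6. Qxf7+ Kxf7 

  a b c d e f g h
  ─────────────────
8│♜ · ♝ ♛ · ♝ · ♜│8
7│♟ ♟ ♟ ♟ ♟ ♚ ♟ ♟│7
6│· · · · · · · ·│6
5│· · · · · · · ·│5
4│· · · · ♞ · · ·│4
3│♘ · · · · · · ·│3
2│♙ ♙ ♙ ♙ · ♙ ♙ ♙│2
1│♖ · ♗ · ♔ ♗ · ♖│1
  ─────────────────
  a b c d e f g h

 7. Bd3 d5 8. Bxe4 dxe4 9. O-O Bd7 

  a b c d e f g h
  ─────────────────
8│♜ · · ♛ · ♝ · ♜│8
7│♟ ♟ ♟ ♝ ♟ ♚ ♟ ♟│7
6│· · · · · · · ·│6
5│· · · · · · · ·│5
4│· · · · ♟ · · ·│4
3│♘ · · · · · · ·│3
2│♙ ♙ ♙ ♙ · ♙ ♙ ♙│2
1│♖ · ♗ · · ♖ ♔ ·│1
  ─────────────────
  a b c d e f g h

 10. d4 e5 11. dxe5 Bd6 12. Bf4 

  a b c d e f g h
  ─────────────────
8│♜ · · ♛ · · · ♜│8
7│♟ ♟ ♟ ♝ · ♚ ♟ ♟│7
6│· · · ♝ · · · ·│6
5│· · · · ♙ · · ·│5
4│· · · · ♟ ♗ · ·│4
3│♘ · · · · · · ·│3
2│♙ ♙ ♙ · · ♙ ♙ ♙│2
1│♖ · · · · ♖ ♔ ·│1
  ─────────────────
  a b c d e f g h
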